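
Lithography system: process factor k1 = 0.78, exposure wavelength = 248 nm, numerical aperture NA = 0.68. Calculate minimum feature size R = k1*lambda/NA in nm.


Step 1: Identify values: k1 = 0.78, lambda = 248 nm, NA = 0.68
Step 2: R = k1 * lambda / NA
R = 0.78 * 248 / 0.68
R = 284.5 nm


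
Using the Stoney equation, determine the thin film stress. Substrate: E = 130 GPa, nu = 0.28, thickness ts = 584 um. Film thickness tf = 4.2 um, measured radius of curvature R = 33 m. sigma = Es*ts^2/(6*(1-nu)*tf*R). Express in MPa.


Step 1: Compute numerator: Es * ts^2 = 130 * 584^2 = 44337280 (GPa*um^2)
Step 2: Compute denominator (R in um): 6*(1-nu)*tf*R = 6*0.72*4.2*33e6 = 598752000.0 (um^2)
Step 3: sigma (GPa) = 44337280 / 598752000.0 = 7.4049e-02 GPa
Step 4: Convert to MPa (x1000): sigma = 74.0 MPa


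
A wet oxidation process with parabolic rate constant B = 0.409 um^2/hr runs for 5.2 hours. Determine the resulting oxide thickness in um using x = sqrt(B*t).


Step 1: Compute B*t = 0.409 * 5.2 = 2.1268
Step 2: x = sqrt(2.1268)
x = 1.458 um


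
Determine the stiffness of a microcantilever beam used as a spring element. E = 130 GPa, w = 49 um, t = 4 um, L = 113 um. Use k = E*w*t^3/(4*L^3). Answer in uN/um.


Step 1: Convert E to consistent units (1 GPa = 1000 uN/um^2).
E = 130 GPa = 130000 uN/um^2
Step 2: Compute t^3 = 4^3 = 64
Step 3: Compute L^3 = 113^3 = 1442897
Step 4: k = 130000 * 49 * 64 / (4 * 1442897)
k = 70.6357 uN/um


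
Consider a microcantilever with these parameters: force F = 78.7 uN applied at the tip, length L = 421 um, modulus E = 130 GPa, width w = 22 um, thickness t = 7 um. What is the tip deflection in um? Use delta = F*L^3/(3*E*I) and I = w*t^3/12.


Step 1: Calculate the second moment of area.
I = w * t^3 / 12 = 22 * 7^3 / 12 = 628.8333 um^4
Step 2: Convert E to consistent units (1 GPa = 1000 uN/um^2).
E = 130 GPa = 130000 uN/um^2
Step 3: Calculate tip deflection.
delta = F * L^3 / (3 * E * I)
delta = 78.7 * 421^3 / (3 * 130000 * 628.8333)
delta = 23.9453 um


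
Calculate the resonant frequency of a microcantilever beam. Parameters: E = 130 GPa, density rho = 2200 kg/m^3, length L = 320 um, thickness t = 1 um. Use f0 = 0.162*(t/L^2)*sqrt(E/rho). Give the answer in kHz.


Step 1: Convert units to SI.
t_SI = 1e-6 m, L_SI = 320e-6 m
Step 2: Calculate sqrt(E/rho).
sqrt(130e9 / 2200) = 7687.06 m/s
Step 3: Compute f0.
f0 = 0.162 * 1e-6 / (320e-6)^2 * 7687.06 = 12161.2 Hz = 12.16 kHz


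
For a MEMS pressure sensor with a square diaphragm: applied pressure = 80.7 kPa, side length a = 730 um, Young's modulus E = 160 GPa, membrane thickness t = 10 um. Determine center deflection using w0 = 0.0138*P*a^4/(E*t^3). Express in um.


Step 1: Convert pressure to compatible units (E is in GPa, so P in GPa).
P = 80.7 kPa = 80.7e-6 GPa
Step 2: Compute numerator: 0.0138 * P * a^4.
a^4 = 730^4 = 283982410000
numerator = 0.0138 * 80.7e-6 * 283982410000 = 3.162599e+05
Step 3: Compute denominator: E * t^3 = 160 * 10^3 = 160000
Step 4: w0 = numerator / denominator = 3.162599e+05 / 160000 = 1.9766 um


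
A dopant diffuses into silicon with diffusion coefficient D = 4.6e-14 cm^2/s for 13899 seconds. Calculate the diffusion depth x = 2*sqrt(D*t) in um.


Step 1: Compute D*t = 4.6e-14 * 13899 = 6.39354e-10 cm^2
Step 2: sqrt(D*t) = 2.5285e-05 cm
Step 3: x = 2 * 2.5285e-05 cm = 5.057e-05 cm
Step 4: Convert to um (1 cm = 1e4 um): x = 0.506 um


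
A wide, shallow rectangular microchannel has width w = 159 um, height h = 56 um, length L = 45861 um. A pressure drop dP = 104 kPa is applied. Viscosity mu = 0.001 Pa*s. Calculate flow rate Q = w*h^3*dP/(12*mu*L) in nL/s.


Step 1: Convert all dimensions to SI (meters).
w = 159e-6 m, h = 56e-6 m, L = 45861e-6 m, dP = 104e3 Pa
Step 2: Q = w * h^3 * dP / (12 * mu * L)
Q = 159e-6 * (56e-6)^3 * 104e3 / (12 * 0.001 * 45861e-6) = 5.2767896e-09 m^3/s
Step 3: Convert Q from m^3/s to nL/s (1 m^3 = 1e12 nL, so multiply by 1e12).
Q = 5276.79 nL/s


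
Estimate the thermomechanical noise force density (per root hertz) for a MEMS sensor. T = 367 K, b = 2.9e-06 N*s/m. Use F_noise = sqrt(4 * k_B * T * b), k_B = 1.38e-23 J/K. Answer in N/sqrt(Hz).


Step 1: Compute 4 * k_B * T * b
= 4 * 1.38e-23 * 367 * 2.9e-06
= 5.8749e-26 N^2/Hz
Step 2: F_noise = sqrt(5.8749e-26)
F_noise = 2.42e-13 N/sqrt(Hz)


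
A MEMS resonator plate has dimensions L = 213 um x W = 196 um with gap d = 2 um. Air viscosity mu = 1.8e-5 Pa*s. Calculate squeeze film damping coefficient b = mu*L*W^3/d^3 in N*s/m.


Step 1: Convert to SI.
L = 213e-6 m, W = 196e-6 m, d = 2e-6 m
Step 2: W^3 = (196e-6)^3 = 7.53e-12 m^3
Step 3: d^3 = (2e-6)^3 = 8.00e-18 m^3
Step 4: b = 1.8e-5 * 213e-6 * 7.53e-12 / 8.00e-18
b = 3.61e-03 N*s/m


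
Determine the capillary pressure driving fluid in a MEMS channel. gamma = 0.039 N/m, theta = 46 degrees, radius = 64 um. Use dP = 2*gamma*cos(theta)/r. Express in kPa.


Step 1: cos(46 deg) = 0.6947
Step 2: Convert r to m: r = 64e-6 m
Step 3: dP = 2 * 0.039 * 0.6947 / 64e-6 = 846.7 Pa
Step 4: Convert Pa to kPa (divide by 1000).
dP = 0.85 kPa


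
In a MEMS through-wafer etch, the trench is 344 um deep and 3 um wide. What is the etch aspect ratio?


Step 1: AR = depth / width
Step 2: AR = 344 / 3
AR = 114.7


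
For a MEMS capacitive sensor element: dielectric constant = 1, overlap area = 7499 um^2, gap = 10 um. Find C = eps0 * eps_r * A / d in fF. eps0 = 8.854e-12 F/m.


Step 1: Convert area to m^2: A = 7499e-12 m^2
Step 2: Convert gap to m: d = 10e-6 m
Step 3: C = eps0 * eps_r * A / d
C = 8.854e-12 * 1 * 7499e-12 / 10e-6
Step 4: Convert to fF (multiply by 1e15).
C = 6.64 fF


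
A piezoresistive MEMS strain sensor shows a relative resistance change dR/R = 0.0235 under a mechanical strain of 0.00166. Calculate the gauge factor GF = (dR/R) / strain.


Step 1: Identify values.
dR/R = 0.0235, strain = 0.00166
Step 2: GF = (dR/R) / strain = 0.0235 / 0.00166
GF = 14.2


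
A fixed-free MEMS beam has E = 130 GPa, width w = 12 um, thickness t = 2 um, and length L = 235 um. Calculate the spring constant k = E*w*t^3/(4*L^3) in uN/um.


Step 1: Convert E to consistent units (1 GPa = 1000 uN/um^2).
E = 130 GPa = 130000 uN/um^2
Step 2: Compute t^3 = 2^3 = 8
Step 3: Compute L^3 = 235^3 = 12977875
Step 4: k = 130000 * 12 * 8 / (4 * 12977875)
k = 0.2404 uN/um


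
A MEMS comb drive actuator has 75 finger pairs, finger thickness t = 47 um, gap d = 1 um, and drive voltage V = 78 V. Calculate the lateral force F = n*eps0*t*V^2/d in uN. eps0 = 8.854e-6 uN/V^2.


Step 1: Parameters: n=75, eps0=8.854e-6 uN/V^2, t=47 um, V=78 V, d=1 um
Step 2: V^2 = 6084
Step 3: F = 75 * 8.854e-6 * 47 * 6084 / 1
F = 189.884 uN


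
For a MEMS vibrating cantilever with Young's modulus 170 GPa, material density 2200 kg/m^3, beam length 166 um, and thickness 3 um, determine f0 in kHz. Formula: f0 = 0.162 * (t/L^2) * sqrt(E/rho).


Step 1: Convert units to SI.
t_SI = 3e-6 m, L_SI = 166e-6 m
Step 2: Calculate sqrt(E/rho).
sqrt(170e9 / 2200) = 8790.49 m/s
Step 3: Compute f0.
f0 = 0.162 * 3e-6 / (166e-6)^2 * 8790.49 = 155036.2 Hz = 155.04 kHz


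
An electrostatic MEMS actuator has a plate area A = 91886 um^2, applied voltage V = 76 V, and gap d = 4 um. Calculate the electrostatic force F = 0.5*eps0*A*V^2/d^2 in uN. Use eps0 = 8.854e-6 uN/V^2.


Step 1: Identify parameters.
eps0 = 8.854e-6 uN/V^2, A = 91886 um^2, V = 76 V, d = 4 um
Step 2: Compute V^2 = 76^2 = 5776
Step 3: Compute d^2 = 4^2 = 16
Step 4: F = 0.5 * 8.854e-6 * 91886 * 5776 / 16
F = 146.847 uN


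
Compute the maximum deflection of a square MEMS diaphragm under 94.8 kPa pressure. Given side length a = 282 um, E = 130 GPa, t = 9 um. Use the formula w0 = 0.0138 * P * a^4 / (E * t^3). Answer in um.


Step 1: Convert pressure to compatible units (E is in GPa, so P in GPa).
P = 94.8 kPa = 94.8e-6 GPa
Step 2: Compute numerator: 0.0138 * P * a^4.
a^4 = 282^4 = 6324066576
numerator = 0.0138 * 94.8e-6 * 6324066576 = 8.2734e+03
Step 3: Compute denominator: E * t^3 = 130 * 9^3 = 94770
Step 4: w0 = numerator / denominator = 8.2734e+03 / 94770 = 0.0873 um


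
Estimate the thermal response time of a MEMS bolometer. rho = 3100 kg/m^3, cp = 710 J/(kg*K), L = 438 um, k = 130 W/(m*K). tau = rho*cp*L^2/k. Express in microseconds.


Step 1: Convert L to m: L = 438e-6 m
Step 2: L^2 = (438e-6)^2 = 1.91844e-07 m^2
Step 3: tau = 3100 * 710 * 1.91844e-07 / 130 = 3.24806649e-03 s
Step 4: Convert to microseconds (multiply by 1e6).
tau = 3248.066 us


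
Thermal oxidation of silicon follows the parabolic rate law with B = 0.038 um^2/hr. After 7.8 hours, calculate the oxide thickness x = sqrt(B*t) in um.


Step 1: Compute B*t = 0.038 * 7.8 = 0.2964
Step 2: x = sqrt(0.2964)
x = 0.544 um


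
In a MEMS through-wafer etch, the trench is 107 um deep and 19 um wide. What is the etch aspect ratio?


Step 1: AR = depth / width
Step 2: AR = 107 / 19
AR = 5.6


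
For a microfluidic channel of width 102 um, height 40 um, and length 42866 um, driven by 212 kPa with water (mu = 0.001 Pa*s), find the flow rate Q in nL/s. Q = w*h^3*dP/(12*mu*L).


Step 1: Convert all dimensions to SI (meters).
w = 102e-6 m, h = 40e-6 m, L = 42866e-6 m, dP = 212e3 Pa
Step 2: Q = w * h^3 * dP / (12 * mu * L)
Q = 102e-6 * (40e-6)^3 * 212e3 / (12 * 0.001 * 42866e-6) = 2.69043064e-09 m^3/s
Step 3: Convert Q from m^3/s to nL/s (1 m^3 = 1e12 nL, so multiply by 1e12).
Q = 2690.431 nL/s


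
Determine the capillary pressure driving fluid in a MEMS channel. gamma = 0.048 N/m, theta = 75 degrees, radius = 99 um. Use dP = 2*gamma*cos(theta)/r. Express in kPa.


Step 1: cos(75 deg) = 0.2588
Step 2: Convert r to m: r = 99e-6 m
Step 3: dP = 2 * 0.048 * 0.2588 / 99e-6 = 251.0 Pa
Step 4: Convert Pa to kPa (divide by 1000).
dP = 0.25 kPa


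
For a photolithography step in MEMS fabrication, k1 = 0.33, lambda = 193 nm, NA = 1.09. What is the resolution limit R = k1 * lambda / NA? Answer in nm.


Step 1: Identify values: k1 = 0.33, lambda = 193 nm, NA = 1.09
Step 2: R = k1 * lambda / NA
R = 0.33 * 193 / 1.09
R = 58.4 nm


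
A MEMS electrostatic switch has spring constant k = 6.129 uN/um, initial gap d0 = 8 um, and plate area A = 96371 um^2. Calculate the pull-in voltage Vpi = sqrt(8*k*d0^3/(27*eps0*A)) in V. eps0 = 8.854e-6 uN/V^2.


Step 1: Compute numerator: 8 * k * d0^3 = 8 * 6.129 * 8^3 = 25104.384
Step 2: Compute denominator: 27 * eps0 * A = 27 * 8.854e-6 * 96371 = 23.038259
Step 3: Vpi = sqrt(25104.384 / 23.038259)
Vpi = 33.01 V


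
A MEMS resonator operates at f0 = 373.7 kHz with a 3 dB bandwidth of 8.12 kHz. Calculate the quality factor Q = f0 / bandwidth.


Step 1: Q = f0 / bandwidth
Step 2: Q = 373.7 / 8.12
Q = 46.0


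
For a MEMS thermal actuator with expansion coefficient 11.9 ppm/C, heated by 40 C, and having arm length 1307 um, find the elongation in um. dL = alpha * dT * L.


Step 1: Convert CTE: alpha = 11.9 ppm/C = 11.9e-6 /C
Step 2: dL = 11.9e-6 * 40 * 1307
dL = 0.6221 um


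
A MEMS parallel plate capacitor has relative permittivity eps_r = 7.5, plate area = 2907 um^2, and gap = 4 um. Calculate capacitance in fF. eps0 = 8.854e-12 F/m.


Step 1: Convert area to m^2: A = 2907e-12 m^2
Step 2: Convert gap to m: d = 4e-6 m
Step 3: C = eps0 * eps_r * A / d
C = 8.854e-12 * 7.5 * 2907e-12 / 4e-6
Step 4: Convert to fF (multiply by 1e15).
C = 48.26 fF


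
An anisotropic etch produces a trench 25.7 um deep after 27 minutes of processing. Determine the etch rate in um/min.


Step 1: Etch rate = depth / time
Step 2: rate = 25.7 / 27
rate = 0.952 um/min


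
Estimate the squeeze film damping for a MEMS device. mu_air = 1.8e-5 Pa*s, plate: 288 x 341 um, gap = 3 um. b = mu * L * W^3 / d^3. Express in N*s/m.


Step 1: Convert to SI.
L = 288e-6 m, W = 341e-6 m, d = 3e-6 m
Step 2: W^3 = (341e-6)^3 = 3.97e-11 m^3
Step 3: d^3 = (3e-6)^3 = 2.70e-17 m^3
Step 4: b = 1.8e-5 * 288e-6 * 3.97e-11 / 2.70e-17
b = 7.61e-03 N*s/m


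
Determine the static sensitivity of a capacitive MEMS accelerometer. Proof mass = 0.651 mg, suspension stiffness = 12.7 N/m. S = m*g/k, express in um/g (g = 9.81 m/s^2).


Step 1: Convert mass: m = 0.651 mg = 6.51e-07 kg
Step 2: S = m * g / k = 6.51e-07 * 9.81 / 12.7
Step 3: S = 5.03e-07 m/g
Step 4: Convert to um/g: S = 0.503 um/g


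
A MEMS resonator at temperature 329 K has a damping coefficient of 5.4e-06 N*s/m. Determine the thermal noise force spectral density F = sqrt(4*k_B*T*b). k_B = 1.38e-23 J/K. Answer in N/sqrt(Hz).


Step 1: Compute 4 * k_B * T * b
= 4 * 1.38e-23 * 329 * 5.4e-06
= 9.8068e-26 N^2/Hz
Step 2: F_noise = sqrt(9.8068e-26)
F_noise = 3.13e-13 N/sqrt(Hz)


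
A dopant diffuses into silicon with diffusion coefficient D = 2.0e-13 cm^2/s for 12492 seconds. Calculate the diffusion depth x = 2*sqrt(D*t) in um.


Step 1: Compute D*t = 2.0e-13 * 12492 = 2.4984e-09 cm^2
Step 2: sqrt(D*t) = 4.998e-05 cm
Step 3: x = 2 * 4.998e-05 cm = 9.996e-05 cm
Step 4: Convert to um (1 cm = 1e4 um): x = 1.0 um


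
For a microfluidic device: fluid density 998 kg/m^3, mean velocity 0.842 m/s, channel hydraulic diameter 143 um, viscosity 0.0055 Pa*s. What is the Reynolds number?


Step 1: Convert Dh to meters: Dh = 143e-6 m
Step 2: Re = rho * v * Dh / mu
Re = 998 * 0.842 * 143e-6 / 0.0055
Re = 21.848


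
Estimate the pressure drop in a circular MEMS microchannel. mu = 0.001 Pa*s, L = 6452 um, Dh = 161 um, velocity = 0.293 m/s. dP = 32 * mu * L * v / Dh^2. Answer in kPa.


Step 1: Convert to SI: L = 6452e-6 m, Dh = 161e-6 m
Step 2: dP = 32 * 0.001 * 6452e-6 * 0.293 / (161e-6)^2
Step 3: dP = 2333.78 Pa
Step 4: Convert to kPa: dP = 2.33 kPa


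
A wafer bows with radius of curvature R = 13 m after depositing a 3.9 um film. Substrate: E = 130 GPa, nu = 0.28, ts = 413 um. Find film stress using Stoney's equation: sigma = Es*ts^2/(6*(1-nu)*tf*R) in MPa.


Step 1: Compute numerator: Es * ts^2 = 130 * 413^2 = 22173970 (GPa*um^2)
Step 2: Compute denominator (R in um): 6*(1-nu)*tf*R = 6*0.72*3.9*13e6 = 219024000.0 (um^2)
Step 3: sigma (GPa) = 22173970 / 219024000.0 = 1.0124e-01 GPa
Step 4: Convert to MPa (x1000): sigma = 101.2 MPa


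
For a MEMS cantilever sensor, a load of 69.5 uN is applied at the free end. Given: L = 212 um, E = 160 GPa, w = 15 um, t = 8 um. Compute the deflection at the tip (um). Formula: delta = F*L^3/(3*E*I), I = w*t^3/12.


Step 1: Calculate the second moment of area.
I = w * t^3 / 12 = 15 * 8^3 / 12 = 640.0 um^4
Step 2: Convert E to consistent units (1 GPa = 1000 uN/um^2).
E = 160 GPa = 160000 uN/um^2
Step 3: Calculate tip deflection.
delta = F * L^3 / (3 * E * I)
delta = 69.5 * 212^3 / (3 * 160000 * 640.0)
delta = 2.1556 um


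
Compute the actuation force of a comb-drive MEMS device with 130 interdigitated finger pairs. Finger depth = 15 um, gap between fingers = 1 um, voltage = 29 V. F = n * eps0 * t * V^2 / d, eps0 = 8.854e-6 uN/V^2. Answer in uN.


Step 1: Parameters: n=130, eps0=8.854e-6 uN/V^2, t=15 um, V=29 V, d=1 um
Step 2: V^2 = 841
Step 3: F = 130 * 8.854e-6 * 15 * 841 / 1
F = 14.52 uN


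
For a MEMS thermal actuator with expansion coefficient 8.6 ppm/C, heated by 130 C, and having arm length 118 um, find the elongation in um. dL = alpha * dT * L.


Step 1: Convert CTE: alpha = 8.6 ppm/C = 8.6e-6 /C
Step 2: dL = 8.6e-6 * 130 * 118
dL = 0.1319 um


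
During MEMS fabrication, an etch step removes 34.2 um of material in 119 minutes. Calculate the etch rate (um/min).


Step 1: Etch rate = depth / time
Step 2: rate = 34.2 / 119
rate = 0.287 um/min


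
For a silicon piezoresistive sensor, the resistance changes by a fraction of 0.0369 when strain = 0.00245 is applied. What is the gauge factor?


Step 1: Identify values.
dR/R = 0.0369, strain = 0.00245
Step 2: GF = (dR/R) / strain = 0.0369 / 0.00245
GF = 15.1


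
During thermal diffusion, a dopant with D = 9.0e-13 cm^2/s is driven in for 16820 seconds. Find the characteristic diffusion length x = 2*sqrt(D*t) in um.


Step 1: Compute D*t = 9.0e-13 * 16820 = 1.5138e-08 cm^2
Step 2: sqrt(D*t) = 1.23037e-04 cm
Step 3: x = 2 * 1.23037e-04 cm = 2.46074e-04 cm
Step 4: Convert to um (1 cm = 1e4 um): x = 2.461 um


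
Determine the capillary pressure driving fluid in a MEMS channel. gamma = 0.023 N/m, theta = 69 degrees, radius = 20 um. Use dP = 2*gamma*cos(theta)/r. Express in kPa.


Step 1: cos(69 deg) = 0.3584
Step 2: Convert r to m: r = 20e-6 m
Step 3: dP = 2 * 0.023 * 0.3584 / 20e-6 = 824.3 Pa
Step 4: Convert Pa to kPa (divide by 1000).
dP = 0.82 kPa


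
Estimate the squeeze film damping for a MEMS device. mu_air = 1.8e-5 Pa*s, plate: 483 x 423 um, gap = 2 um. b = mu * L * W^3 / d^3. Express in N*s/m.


Step 1: Convert to SI.
L = 483e-6 m, W = 423e-6 m, d = 2e-6 m
Step 2: W^3 = (423e-6)^3 = 7.57e-11 m^3
Step 3: d^3 = (2e-6)^3 = 8.00e-18 m^3
Step 4: b = 1.8e-5 * 483e-6 * 7.57e-11 / 8.00e-18
b = 8.23e-02 N*s/m


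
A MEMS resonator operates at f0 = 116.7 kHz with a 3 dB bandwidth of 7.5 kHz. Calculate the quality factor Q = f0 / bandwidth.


Step 1: Q = f0 / bandwidth
Step 2: Q = 116.7 / 7.5
Q = 15.6


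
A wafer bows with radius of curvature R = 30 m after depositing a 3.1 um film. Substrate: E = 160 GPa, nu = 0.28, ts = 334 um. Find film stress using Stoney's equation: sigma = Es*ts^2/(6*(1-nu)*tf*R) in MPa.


Step 1: Compute numerator: Es * ts^2 = 160 * 334^2 = 17848960 (GPa*um^2)
Step 2: Compute denominator (R in um): 6*(1-nu)*tf*R = 6*0.72*3.1*30e6 = 401760000.0 (um^2)
Step 3: sigma (GPa) = 17848960 / 401760000.0 = 4.4427e-02 GPa
Step 4: Convert to MPa (x1000): sigma = 44.4 MPa


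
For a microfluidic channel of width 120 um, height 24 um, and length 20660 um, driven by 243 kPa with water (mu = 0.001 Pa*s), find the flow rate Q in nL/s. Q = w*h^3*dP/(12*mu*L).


Step 1: Convert all dimensions to SI (meters).
w = 120e-6 m, h = 24e-6 m, L = 20660e-6 m, dP = 243e3 Pa
Step 2: Q = w * h^3 * dP / (12 * mu * L)
Q = 120e-6 * (24e-6)^3 * 243e3 / (12 * 0.001 * 20660e-6) = 1.62595934e-09 m^3/s
Step 3: Convert Q from m^3/s to nL/s (1 m^3 = 1e12 nL, so multiply by 1e12).
Q = 1625.959 nL/s


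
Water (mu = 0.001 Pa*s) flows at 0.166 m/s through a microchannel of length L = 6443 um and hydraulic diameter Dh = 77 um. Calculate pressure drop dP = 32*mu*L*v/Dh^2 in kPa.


Step 1: Convert to SI: L = 6443e-6 m, Dh = 77e-6 m
Step 2: dP = 32 * 0.001 * 6443e-6 * 0.166 / (77e-6)^2
Step 3: dP = 5772.51 Pa
Step 4: Convert to kPa: dP = 5.77 kPa


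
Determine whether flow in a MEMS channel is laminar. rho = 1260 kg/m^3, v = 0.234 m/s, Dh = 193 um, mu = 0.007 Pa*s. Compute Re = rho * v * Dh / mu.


Step 1: Convert Dh to meters: Dh = 193e-6 m
Step 2: Re = rho * v * Dh / mu
Re = 1260 * 0.234 * 193e-6 / 0.007
Re = 8.129
Since Re = 8.129 is below ~2300, the flow is laminar.


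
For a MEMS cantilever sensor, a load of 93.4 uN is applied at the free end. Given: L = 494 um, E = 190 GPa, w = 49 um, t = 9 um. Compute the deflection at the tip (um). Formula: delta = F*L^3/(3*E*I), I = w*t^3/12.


Step 1: Calculate the second moment of area.
I = w * t^3 / 12 = 49 * 9^3 / 12 = 2976.75 um^4
Step 2: Convert E to consistent units (1 GPa = 1000 uN/um^2).
E = 190 GPa = 190000 uN/um^2
Step 3: Calculate tip deflection.
delta = F * L^3 / (3 * E * I)
delta = 93.4 * 494^3 / (3 * 190000 * 2976.75)
delta = 6.6361 um


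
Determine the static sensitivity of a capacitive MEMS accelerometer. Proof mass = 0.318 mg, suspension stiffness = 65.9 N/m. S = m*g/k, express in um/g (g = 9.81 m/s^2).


Step 1: Convert mass: m = 0.318 mg = 3.18e-07 kg
Step 2: S = m * g / k = 3.18e-07 * 9.81 / 65.9
Step 3: S = 4.73e-08 m/g
Step 4: Convert to um/g: S = 0.047 um/g


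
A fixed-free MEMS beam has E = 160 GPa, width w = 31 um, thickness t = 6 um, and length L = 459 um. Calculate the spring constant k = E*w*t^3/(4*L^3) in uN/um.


Step 1: Convert E to consistent units (1 GPa = 1000 uN/um^2).
E = 160 GPa = 160000 uN/um^2
Step 2: Compute t^3 = 6^3 = 216
Step 3: Compute L^3 = 459^3 = 96702579
Step 4: k = 160000 * 31 * 216 / (4 * 96702579)
k = 2.7697 uN/um


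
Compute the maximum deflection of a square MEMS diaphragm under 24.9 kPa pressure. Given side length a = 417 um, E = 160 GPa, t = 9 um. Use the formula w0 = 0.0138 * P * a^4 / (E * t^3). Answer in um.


Step 1: Convert pressure to compatible units (E is in GPa, so P in GPa).
P = 24.9 kPa = 24.9e-6 GPa
Step 2: Compute numerator: 0.0138 * P * a^4.
a^4 = 417^4 = 30237384321
numerator = 0.0138 * 24.9e-6 * 30237384321 = 1.039e+04
Step 3: Compute denominator: E * t^3 = 160 * 9^3 = 116640
Step 4: w0 = numerator / denominator = 1.039e+04 / 116640 = 0.0891 um


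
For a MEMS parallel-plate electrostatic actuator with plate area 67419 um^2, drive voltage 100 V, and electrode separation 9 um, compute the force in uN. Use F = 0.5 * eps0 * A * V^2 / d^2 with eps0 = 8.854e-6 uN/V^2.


Step 1: Identify parameters.
eps0 = 8.854e-6 uN/V^2, A = 67419 um^2, V = 100 V, d = 9 um
Step 2: Compute V^2 = 100^2 = 10000
Step 3: Compute d^2 = 9^2 = 81
Step 4: F = 0.5 * 8.854e-6 * 67419 * 10000 / 81
F = 36.847 uN


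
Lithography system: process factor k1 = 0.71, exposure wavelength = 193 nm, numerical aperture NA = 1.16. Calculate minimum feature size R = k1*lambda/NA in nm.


Step 1: Identify values: k1 = 0.71, lambda = 193 nm, NA = 1.16
Step 2: R = k1 * lambda / NA
R = 0.71 * 193 / 1.16
R = 118.1 nm


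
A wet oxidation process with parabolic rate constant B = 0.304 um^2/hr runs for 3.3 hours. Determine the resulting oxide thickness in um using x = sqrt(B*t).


Step 1: Compute B*t = 0.304 * 3.3 = 1.0032
Step 2: x = sqrt(1.0032)
x = 1.002 um


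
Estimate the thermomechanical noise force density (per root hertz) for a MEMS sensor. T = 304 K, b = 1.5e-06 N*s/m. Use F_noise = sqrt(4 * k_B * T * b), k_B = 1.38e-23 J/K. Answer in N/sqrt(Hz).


Step 1: Compute 4 * k_B * T * b
= 4 * 1.38e-23 * 304 * 1.5e-06
= 2.5171e-26 N^2/Hz
Step 2: F_noise = sqrt(2.5171e-26)
F_noise = 1.59e-13 N/sqrt(Hz)


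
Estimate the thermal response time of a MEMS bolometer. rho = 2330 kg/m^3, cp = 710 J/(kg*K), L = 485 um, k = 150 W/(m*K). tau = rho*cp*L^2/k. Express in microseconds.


Step 1: Convert L to m: L = 485e-6 m
Step 2: L^2 = (485e-6)^2 = 2.35225e-07 m^2
Step 3: tau = 2330 * 710 * 2.35225e-07 / 150 = 2.59421812e-03 s
Step 4: Convert to microseconds (multiply by 1e6).
tau = 2594.218 us


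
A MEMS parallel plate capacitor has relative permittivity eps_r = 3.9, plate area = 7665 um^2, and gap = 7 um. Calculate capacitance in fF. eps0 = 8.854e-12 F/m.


Step 1: Convert area to m^2: A = 7665e-12 m^2
Step 2: Convert gap to m: d = 7e-6 m
Step 3: C = eps0 * eps_r * A / d
C = 8.854e-12 * 3.9 * 7665e-12 / 7e-6
Step 4: Convert to fF (multiply by 1e15).
C = 37.81 fF


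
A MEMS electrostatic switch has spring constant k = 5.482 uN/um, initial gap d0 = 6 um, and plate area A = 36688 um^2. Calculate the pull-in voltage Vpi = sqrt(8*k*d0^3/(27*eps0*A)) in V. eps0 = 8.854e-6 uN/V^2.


Step 1: Compute numerator: 8 * k * d0^3 = 8 * 5.482 * 6^3 = 9472.896
Step 2: Compute denominator: 27 * eps0 * A = 27 * 8.854e-6 * 36688 = 8.77056
Step 3: Vpi = sqrt(9472.896 / 8.77056)
Vpi = 32.86 V


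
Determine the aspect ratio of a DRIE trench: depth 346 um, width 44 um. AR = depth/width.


Step 1: AR = depth / width
Step 2: AR = 346 / 44
AR = 7.9


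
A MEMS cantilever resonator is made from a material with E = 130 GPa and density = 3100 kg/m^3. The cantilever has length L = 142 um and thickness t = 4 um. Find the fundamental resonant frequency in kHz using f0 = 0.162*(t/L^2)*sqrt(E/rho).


Step 1: Convert units to SI.
t_SI = 4e-6 m, L_SI = 142e-6 m
Step 2: Calculate sqrt(E/rho).
sqrt(130e9 / 3100) = 6475.76 m/s
Step 3: Compute f0.
f0 = 0.162 * 4e-6 / (142e-6)^2 * 6475.76 = 208108.1 Hz = 208.11 kHz


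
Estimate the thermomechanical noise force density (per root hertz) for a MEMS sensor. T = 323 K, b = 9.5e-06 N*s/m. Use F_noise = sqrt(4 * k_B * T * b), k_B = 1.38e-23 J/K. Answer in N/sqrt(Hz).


Step 1: Compute 4 * k_B * T * b
= 4 * 1.38e-23 * 323 * 9.5e-06
= 1.6938e-25 N^2/Hz
Step 2: F_noise = sqrt(1.6938e-25)
F_noise = 4.12e-13 N/sqrt(Hz)


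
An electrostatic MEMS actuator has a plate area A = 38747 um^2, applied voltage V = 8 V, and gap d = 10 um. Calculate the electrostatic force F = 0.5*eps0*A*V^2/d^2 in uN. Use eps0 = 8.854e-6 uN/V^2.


Step 1: Identify parameters.
eps0 = 8.854e-6 uN/V^2, A = 38747 um^2, V = 8 V, d = 10 um
Step 2: Compute V^2 = 8^2 = 64
Step 3: Compute d^2 = 10^2 = 100
Step 4: F = 0.5 * 8.854e-6 * 38747 * 64 / 100
F = 0.11 uN


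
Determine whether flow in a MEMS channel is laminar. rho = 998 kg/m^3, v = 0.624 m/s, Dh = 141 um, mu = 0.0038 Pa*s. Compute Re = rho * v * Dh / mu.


Step 1: Convert Dh to meters: Dh = 141e-6 m
Step 2: Re = rho * v * Dh / mu
Re = 998 * 0.624 * 141e-6 / 0.0038
Re = 23.107
Since Re = 23.107 is below ~2300, the flow is laminar.


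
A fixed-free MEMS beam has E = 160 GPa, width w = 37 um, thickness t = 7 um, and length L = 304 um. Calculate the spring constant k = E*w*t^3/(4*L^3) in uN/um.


Step 1: Convert E to consistent units (1 GPa = 1000 uN/um^2).
E = 160 GPa = 160000 uN/um^2
Step 2: Compute t^3 = 7^3 = 343
Step 3: Compute L^3 = 304^3 = 28094464
Step 4: k = 160000 * 37 * 343 / (4 * 28094464)
k = 18.069 uN/um


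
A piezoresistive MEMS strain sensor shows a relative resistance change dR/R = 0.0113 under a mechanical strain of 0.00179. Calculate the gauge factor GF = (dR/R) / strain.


Step 1: Identify values.
dR/R = 0.0113, strain = 0.00179
Step 2: GF = (dR/R) / strain = 0.0113 / 0.00179
GF = 6.3


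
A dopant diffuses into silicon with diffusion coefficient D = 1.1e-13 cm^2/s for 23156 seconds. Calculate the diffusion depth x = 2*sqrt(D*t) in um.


Step 1: Compute D*t = 1.1e-13 * 23156 = 2.54716e-09 cm^2
Step 2: sqrt(D*t) = 5.04694e-05 cm
Step 3: x = 2 * 5.04694e-05 cm = 1.009388e-04 cm
Step 4: Convert to um (1 cm = 1e4 um): x = 1.009 um


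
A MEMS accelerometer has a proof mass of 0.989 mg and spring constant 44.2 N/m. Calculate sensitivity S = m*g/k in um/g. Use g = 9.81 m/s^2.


Step 1: Convert mass: m = 0.989 mg = 9.89e-07 kg
Step 2: S = m * g / k = 9.89e-07 * 9.81 / 44.2
Step 3: S = 2.20e-07 m/g
Step 4: Convert to um/g: S = 0.22 um/g


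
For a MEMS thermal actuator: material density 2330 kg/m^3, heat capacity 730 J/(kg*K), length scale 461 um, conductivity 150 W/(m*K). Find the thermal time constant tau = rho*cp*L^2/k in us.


Step 1: Convert L to m: L = 461e-6 m
Step 2: L^2 = (461e-6)^2 = 2.12521e-07 m^2
Step 3: tau = 2330 * 730 * 2.12521e-07 / 150 = 2.40984646e-03 s
Step 4: Convert to microseconds (multiply by 1e6).
tau = 2409.846 us


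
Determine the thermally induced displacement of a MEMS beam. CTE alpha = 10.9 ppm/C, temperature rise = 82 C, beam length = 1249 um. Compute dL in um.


Step 1: Convert CTE: alpha = 10.9 ppm/C = 10.9e-6 /C
Step 2: dL = 10.9e-6 * 82 * 1249
dL = 1.1164 um


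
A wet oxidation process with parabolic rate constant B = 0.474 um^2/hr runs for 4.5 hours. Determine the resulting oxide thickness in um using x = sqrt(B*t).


Step 1: Compute B*t = 0.474 * 4.5 = 2.133
Step 2: x = sqrt(2.133)
x = 1.46 um


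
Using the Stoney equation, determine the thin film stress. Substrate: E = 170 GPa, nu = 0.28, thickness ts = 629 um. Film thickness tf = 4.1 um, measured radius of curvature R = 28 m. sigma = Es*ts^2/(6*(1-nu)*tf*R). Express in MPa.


Step 1: Compute numerator: Es * ts^2 = 170 * 629^2 = 67258970 (GPa*um^2)
Step 2: Compute denominator (R in um): 6*(1-nu)*tf*R = 6*0.72*4.1*28e6 = 495936000.0 (um^2)
Step 3: sigma (GPa) = 67258970 / 495936000.0 = 1.3562e-01 GPa
Step 4: Convert to MPa (x1000): sigma = 135.6 MPa


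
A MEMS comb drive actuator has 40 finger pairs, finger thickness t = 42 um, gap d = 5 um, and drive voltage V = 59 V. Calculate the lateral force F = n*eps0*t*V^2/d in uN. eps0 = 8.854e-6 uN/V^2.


Step 1: Parameters: n=40, eps0=8.854e-6 uN/V^2, t=42 um, V=59 V, d=5 um
Step 2: V^2 = 3481
Step 3: F = 40 * 8.854e-6 * 42 * 3481 / 5
F = 10.356 uN


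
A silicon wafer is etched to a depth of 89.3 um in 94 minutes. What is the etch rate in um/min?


Step 1: Etch rate = depth / time
Step 2: rate = 89.3 / 94
rate = 0.95 um/min


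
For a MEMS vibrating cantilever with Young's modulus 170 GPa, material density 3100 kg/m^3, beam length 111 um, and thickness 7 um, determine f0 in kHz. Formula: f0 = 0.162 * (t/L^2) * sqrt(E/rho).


Step 1: Convert units to SI.
t_SI = 7e-6 m, L_SI = 111e-6 m
Step 2: Calculate sqrt(E/rho).
sqrt(170e9 / 3100) = 7405.32 m/s
Step 3: Compute f0.
f0 = 0.162 * 7e-6 / (111e-6)^2 * 7405.32 = 681570.7 Hz = 681.57 kHz


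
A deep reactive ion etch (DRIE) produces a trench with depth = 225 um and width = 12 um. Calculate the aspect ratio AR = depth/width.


Step 1: AR = depth / width
Step 2: AR = 225 / 12
AR = 18.8


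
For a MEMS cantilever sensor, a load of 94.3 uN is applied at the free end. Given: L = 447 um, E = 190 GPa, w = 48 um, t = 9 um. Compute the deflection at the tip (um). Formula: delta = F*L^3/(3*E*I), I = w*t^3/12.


Step 1: Calculate the second moment of area.
I = w * t^3 / 12 = 48 * 9^3 / 12 = 2916.0 um^4
Step 2: Convert E to consistent units (1 GPa = 1000 uN/um^2).
E = 190 GPa = 190000 uN/um^2
Step 3: Calculate tip deflection.
delta = F * L^3 / (3 * E * I)
delta = 94.3 * 447^3 / (3 * 190000 * 2916.0)
delta = 5.0672 um


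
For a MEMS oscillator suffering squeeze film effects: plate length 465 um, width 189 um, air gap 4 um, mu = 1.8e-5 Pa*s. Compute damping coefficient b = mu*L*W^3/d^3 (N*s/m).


Step 1: Convert to SI.
L = 465e-6 m, W = 189e-6 m, d = 4e-6 m
Step 2: W^3 = (189e-6)^3 = 6.75e-12 m^3
Step 3: d^3 = (4e-6)^3 = 6.40e-17 m^3
Step 4: b = 1.8e-5 * 465e-6 * 6.75e-12 / 6.40e-17
b = 8.83e-04 N*s/m


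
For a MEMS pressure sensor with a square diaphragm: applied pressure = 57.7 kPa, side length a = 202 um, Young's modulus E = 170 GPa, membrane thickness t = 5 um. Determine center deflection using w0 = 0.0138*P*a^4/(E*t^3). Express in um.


Step 1: Convert pressure to compatible units (E is in GPa, so P in GPa).
P = 57.7 kPa = 57.7e-6 GPa
Step 2: Compute numerator: 0.0138 * P * a^4.
a^4 = 202^4 = 1664966416
numerator = 0.0138 * 57.7e-6 * 1664966416 = 1.3257e+03
Step 3: Compute denominator: E * t^3 = 170 * 5^3 = 21250
Step 4: w0 = numerator / denominator = 1.3257e+03 / 21250 = 0.0624 um


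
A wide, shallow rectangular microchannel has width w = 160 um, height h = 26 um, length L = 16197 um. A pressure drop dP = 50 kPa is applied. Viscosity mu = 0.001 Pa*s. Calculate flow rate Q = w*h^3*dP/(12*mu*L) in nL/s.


Step 1: Convert all dimensions to SI (meters).
w = 160e-6 m, h = 26e-6 m, L = 16197e-6 m, dP = 50e3 Pa
Step 2: Q = w * h^3 * dP / (12 * mu * L)
Q = 160e-6 * (26e-6)^3 * 50e3 / (12 * 0.001 * 16197e-6) = 7.2342615e-10 m^3/s
Step 3: Convert Q from m^3/s to nL/s (1 m^3 = 1e12 nL, so multiply by 1e12).
Q = 723.426 nL/s


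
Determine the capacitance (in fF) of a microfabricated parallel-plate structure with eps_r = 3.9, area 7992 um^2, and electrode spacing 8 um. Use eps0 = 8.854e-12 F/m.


Step 1: Convert area to m^2: A = 7992e-12 m^2
Step 2: Convert gap to m: d = 8e-6 m
Step 3: C = eps0 * eps_r * A / d
C = 8.854e-12 * 3.9 * 7992e-12 / 8e-6
Step 4: Convert to fF (multiply by 1e15).
C = 34.5 fF


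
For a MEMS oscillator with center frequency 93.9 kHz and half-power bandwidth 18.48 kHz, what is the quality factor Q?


Step 1: Q = f0 / bandwidth
Step 2: Q = 93.9 / 18.48
Q = 5.1


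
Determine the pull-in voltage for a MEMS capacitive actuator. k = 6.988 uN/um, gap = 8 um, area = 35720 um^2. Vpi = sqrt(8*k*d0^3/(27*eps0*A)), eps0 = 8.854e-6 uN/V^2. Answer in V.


Step 1: Compute numerator: 8 * k * d0^3 = 8 * 6.988 * 8^3 = 28622.848
Step 2: Compute denominator: 27 * eps0 * A = 27 * 8.854e-6 * 35720 = 8.539152
Step 3: Vpi = sqrt(28622.848 / 8.539152)
Vpi = 57.9 V


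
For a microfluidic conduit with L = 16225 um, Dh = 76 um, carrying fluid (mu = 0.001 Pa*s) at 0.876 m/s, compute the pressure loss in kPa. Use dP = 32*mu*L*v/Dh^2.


Step 1: Convert to SI: L = 16225e-6 m, Dh = 76e-6 m
Step 2: dP = 32 * 0.001 * 16225e-6 * 0.876 / (76e-6)^2
Step 3: dP = 78742.94 Pa
Step 4: Convert to kPa: dP = 78.74 kPa


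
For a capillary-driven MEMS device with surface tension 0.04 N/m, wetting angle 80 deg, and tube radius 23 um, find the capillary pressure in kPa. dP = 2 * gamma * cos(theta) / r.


Step 1: cos(80 deg) = 0.1736
Step 2: Convert r to m: r = 23e-6 m
Step 3: dP = 2 * 0.04 * 0.1736 / 23e-6 = 603.8 Pa
Step 4: Convert Pa to kPa (divide by 1000).
dP = 0.6 kPa


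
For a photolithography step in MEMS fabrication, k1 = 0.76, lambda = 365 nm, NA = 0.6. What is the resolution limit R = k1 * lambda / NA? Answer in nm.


Step 1: Identify values: k1 = 0.76, lambda = 365 nm, NA = 0.6
Step 2: R = k1 * lambda / NA
R = 0.76 * 365 / 0.6
R = 462.3 nm


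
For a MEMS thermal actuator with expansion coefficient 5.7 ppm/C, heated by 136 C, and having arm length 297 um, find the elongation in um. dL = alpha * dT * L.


Step 1: Convert CTE: alpha = 5.7 ppm/C = 5.7e-6 /C
Step 2: dL = 5.7e-6 * 136 * 297
dL = 0.2302 um


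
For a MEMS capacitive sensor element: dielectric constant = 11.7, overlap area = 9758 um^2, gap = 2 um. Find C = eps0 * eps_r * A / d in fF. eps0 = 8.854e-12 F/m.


Step 1: Convert area to m^2: A = 9758e-12 m^2
Step 2: Convert gap to m: d = 2e-6 m
Step 3: C = eps0 * eps_r * A / d
C = 8.854e-12 * 11.7 * 9758e-12 / 2e-6
Step 4: Convert to fF (multiply by 1e15).
C = 505.42 fF


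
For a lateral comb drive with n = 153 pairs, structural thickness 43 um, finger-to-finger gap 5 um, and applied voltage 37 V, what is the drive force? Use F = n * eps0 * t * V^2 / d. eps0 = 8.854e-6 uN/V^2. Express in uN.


Step 1: Parameters: n=153, eps0=8.854e-6 uN/V^2, t=43 um, V=37 V, d=5 um
Step 2: V^2 = 1369
Step 3: F = 153 * 8.854e-6 * 43 * 1369 / 5
F = 15.949 uN


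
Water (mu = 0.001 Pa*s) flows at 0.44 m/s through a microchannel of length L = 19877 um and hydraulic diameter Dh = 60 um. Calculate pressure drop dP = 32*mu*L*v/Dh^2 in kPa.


Step 1: Convert to SI: L = 19877e-6 m, Dh = 60e-6 m
Step 2: dP = 32 * 0.001 * 19877e-6 * 0.44 / (60e-6)^2
Step 3: dP = 77741.16 Pa
Step 4: Convert to kPa: dP = 77.74 kPa


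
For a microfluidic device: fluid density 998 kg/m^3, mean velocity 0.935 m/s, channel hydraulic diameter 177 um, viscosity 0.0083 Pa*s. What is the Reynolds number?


Step 1: Convert Dh to meters: Dh = 177e-6 m
Step 2: Re = rho * v * Dh / mu
Re = 998 * 0.935 * 177e-6 / 0.0083
Re = 19.899


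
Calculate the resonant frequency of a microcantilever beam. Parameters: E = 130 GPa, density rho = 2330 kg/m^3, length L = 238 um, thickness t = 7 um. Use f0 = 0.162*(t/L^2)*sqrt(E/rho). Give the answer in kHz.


Step 1: Convert units to SI.
t_SI = 7e-6 m, L_SI = 238e-6 m
Step 2: Calculate sqrt(E/rho).
sqrt(130e9 / 2330) = 7469.54 m/s
Step 3: Compute f0.
f0 = 0.162 * 7e-6 / (238e-6)^2 * 7469.54 = 149538.5 Hz = 149.54 kHz


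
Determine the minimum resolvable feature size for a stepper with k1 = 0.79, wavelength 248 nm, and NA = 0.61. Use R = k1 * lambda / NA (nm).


Step 1: Identify values: k1 = 0.79, lambda = 248 nm, NA = 0.61
Step 2: R = k1 * lambda / NA
R = 0.79 * 248 / 0.61
R = 321.2 nm


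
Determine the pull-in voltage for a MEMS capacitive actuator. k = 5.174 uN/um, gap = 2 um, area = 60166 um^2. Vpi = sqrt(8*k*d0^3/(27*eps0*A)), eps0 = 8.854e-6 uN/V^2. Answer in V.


Step 1: Compute numerator: 8 * k * d0^3 = 8 * 5.174 * 2^3 = 331.136
Step 2: Compute denominator: 27 * eps0 * A = 27 * 8.854e-6 * 60166 = 14.383164
Step 3: Vpi = sqrt(331.136 / 14.383164)
Vpi = 4.8 V


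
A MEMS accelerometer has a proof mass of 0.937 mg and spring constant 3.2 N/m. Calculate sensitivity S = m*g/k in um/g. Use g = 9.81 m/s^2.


Step 1: Convert mass: m = 0.937 mg = 9.37e-07 kg
Step 2: S = m * g / k = 9.37e-07 * 9.81 / 3.2
Step 3: S = 2.87e-06 m/g
Step 4: Convert to um/g: S = 2.872 um/g


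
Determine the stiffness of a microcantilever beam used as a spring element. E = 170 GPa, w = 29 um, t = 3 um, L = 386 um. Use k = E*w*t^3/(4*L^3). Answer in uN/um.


Step 1: Convert E to consistent units (1 GPa = 1000 uN/um^2).
E = 170 GPa = 170000 uN/um^2
Step 2: Compute t^3 = 3^3 = 27
Step 3: Compute L^3 = 386^3 = 57512456
Step 4: k = 170000 * 29 * 27 / (4 * 57512456)
k = 0.5786 uN/um


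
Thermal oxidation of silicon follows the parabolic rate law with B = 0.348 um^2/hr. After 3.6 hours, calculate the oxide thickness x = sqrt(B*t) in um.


Step 1: Compute B*t = 0.348 * 3.6 = 1.2528
Step 2: x = sqrt(1.2528)
x = 1.119 um


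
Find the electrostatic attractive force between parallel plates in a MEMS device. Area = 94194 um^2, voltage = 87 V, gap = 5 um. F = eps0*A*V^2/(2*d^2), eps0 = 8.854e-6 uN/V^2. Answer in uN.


Step 1: Identify parameters.
eps0 = 8.854e-6 uN/V^2, A = 94194 um^2, V = 87 V, d = 5 um
Step 2: Compute V^2 = 87^2 = 7569
Step 3: Compute d^2 = 5^2 = 25
Step 4: F = 0.5 * 8.854e-6 * 94194 * 7569 / 25
F = 126.25 uN


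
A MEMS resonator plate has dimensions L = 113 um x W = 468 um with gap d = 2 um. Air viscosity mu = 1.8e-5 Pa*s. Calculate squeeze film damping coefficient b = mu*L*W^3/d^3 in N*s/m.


Step 1: Convert to SI.
L = 113e-6 m, W = 468e-6 m, d = 2e-6 m
Step 2: W^3 = (468e-6)^3 = 1.03e-10 m^3
Step 3: d^3 = (2e-6)^3 = 8.00e-18 m^3
Step 4: b = 1.8e-5 * 113e-6 * 1.03e-10 / 8.00e-18
b = 2.61e-02 N*s/m


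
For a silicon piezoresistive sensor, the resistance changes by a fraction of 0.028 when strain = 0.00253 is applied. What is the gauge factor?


Step 1: Identify values.
dR/R = 0.028, strain = 0.00253
Step 2: GF = (dR/R) / strain = 0.028 / 0.00253
GF = 11.1


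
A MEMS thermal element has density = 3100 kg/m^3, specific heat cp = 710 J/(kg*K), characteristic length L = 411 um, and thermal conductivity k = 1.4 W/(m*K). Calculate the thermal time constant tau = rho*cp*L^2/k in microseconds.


Step 1: Convert L to m: L = 411e-6 m
Step 2: L^2 = (411e-6)^2 = 1.68921e-07 m^2
Step 3: tau = 3100 * 710 * 1.68921e-07 / 1.4 = 2.6556794357e-01 s
Step 4: Convert to microseconds (multiply by 1e6).
tau = 265567.944 us


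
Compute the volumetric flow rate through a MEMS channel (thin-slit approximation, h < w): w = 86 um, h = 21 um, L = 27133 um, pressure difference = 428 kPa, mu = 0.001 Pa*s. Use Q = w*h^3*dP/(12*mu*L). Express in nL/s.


Step 1: Convert all dimensions to SI (meters).
w = 86e-6 m, h = 21e-6 m, L = 27133e-6 m, dP = 428e3 Pa
Step 2: Q = w * h^3 * dP / (12 * mu * L)
Q = 86e-6 * (21e-6)^3 * 428e3 / (12 * 0.001 * 27133e-6) = 1.04693819e-09 m^3/s
Step 3: Convert Q from m^3/s to nL/s (1 m^3 = 1e12 nL, so multiply by 1e12).
Q = 1046.938 nL/s


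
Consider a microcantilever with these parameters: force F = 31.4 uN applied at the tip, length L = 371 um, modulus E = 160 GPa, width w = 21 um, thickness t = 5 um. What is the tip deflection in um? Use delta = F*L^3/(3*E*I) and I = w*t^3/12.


Step 1: Calculate the second moment of area.
I = w * t^3 / 12 = 21 * 5^3 / 12 = 218.75 um^4
Step 2: Convert E to consistent units (1 GPa = 1000 uN/um^2).
E = 160 GPa = 160000 uN/um^2
Step 3: Calculate tip deflection.
delta = F * L^3 / (3 * E * I)
delta = 31.4 * 371^3 / (3 * 160000 * 218.75)
delta = 15.2708 um


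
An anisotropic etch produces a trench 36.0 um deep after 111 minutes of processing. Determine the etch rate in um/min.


Step 1: Etch rate = depth / time
Step 2: rate = 36.0 / 111
rate = 0.324 um/min


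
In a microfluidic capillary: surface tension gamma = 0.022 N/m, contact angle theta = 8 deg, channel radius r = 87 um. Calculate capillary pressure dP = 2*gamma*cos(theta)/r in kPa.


Step 1: cos(8 deg) = 0.9903
Step 2: Convert r to m: r = 87e-6 m
Step 3: dP = 2 * 0.022 * 0.9903 / 87e-6 = 500.8 Pa
Step 4: Convert Pa to kPa (divide by 1000).
dP = 0.5 kPa


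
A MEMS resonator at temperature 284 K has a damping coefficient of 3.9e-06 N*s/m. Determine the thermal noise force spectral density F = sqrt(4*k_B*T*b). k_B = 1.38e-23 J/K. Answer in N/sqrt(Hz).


Step 1: Compute 4 * k_B * T * b
= 4 * 1.38e-23 * 284 * 3.9e-06
= 6.1140e-26 N^2/Hz
Step 2: F_noise = sqrt(6.1140e-26)
F_noise = 2.47e-13 N/sqrt(Hz)
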